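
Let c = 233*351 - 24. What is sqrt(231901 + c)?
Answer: 2*sqrt(78415) ≈ 560.05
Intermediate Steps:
c = 81759 (c = 81783 - 24 = 81759)
sqrt(231901 + c) = sqrt(231901 + 81759) = sqrt(313660) = 2*sqrt(78415)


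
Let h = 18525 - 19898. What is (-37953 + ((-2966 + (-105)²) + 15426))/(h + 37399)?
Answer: -7234/18013 ≈ -0.40160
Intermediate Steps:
h = -1373
(-37953 + ((-2966 + (-105)²) + 15426))/(h + 37399) = (-37953 + ((-2966 + (-105)²) + 15426))/(-1373 + 37399) = (-37953 + ((-2966 + 11025) + 15426))/36026 = (-37953 + (8059 + 15426))*(1/36026) = (-37953 + 23485)*(1/36026) = -14468*1/36026 = -7234/18013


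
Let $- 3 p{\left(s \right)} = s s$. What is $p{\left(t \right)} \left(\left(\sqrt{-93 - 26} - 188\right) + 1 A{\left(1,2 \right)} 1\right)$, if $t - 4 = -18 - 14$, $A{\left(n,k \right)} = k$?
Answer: $48608 - \frac{784 i \sqrt{119}}{3} \approx 48608.0 - 2850.8 i$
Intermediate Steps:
$t = -28$ ($t = 4 - 32 = -28$)
$p{\left(s \right)} = - \frac{s^{2}}{3}$ ($p{\left(s \right)} = - \frac{s s}{3} = - \frac{s^{2}}{3}$)
$p{\left(t \right)} \left(\left(\sqrt{-93 - 26} - 188\right) + 1 A{\left(1,2 \right)} 1\right) = - \frac{\left(-28\right)^{2}}{3} \left(\left(\sqrt{-93 - 26} - 188\right) + 1 \cdot 2 \cdot 1\right) = \left(- \frac{1}{3}\right) 784 \left(\left(\sqrt{-119} - 188\right) + 2 \cdot 1\right) = - \frac{784 \left(\left(i \sqrt{119} - 188\right) + 2\right)}{3} = - \frac{784 \left(\left(-188 + i \sqrt{119}\right) + 2\right)}{3} = - \frac{784 \left(-186 + i \sqrt{119}\right)}{3} = 48608 - \frac{784 i \sqrt{119}}{3}$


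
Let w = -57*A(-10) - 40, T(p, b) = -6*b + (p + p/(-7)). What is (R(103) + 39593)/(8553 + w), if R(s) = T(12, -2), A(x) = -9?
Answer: 277307/63182 ≈ 4.3890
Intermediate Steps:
T(p, b) = -6*b + 6*p/7 (T(p, b) = -6*b + (p + p*(-1/7)) = -6*b + (p - p/7) = -6*b + 6*p/7)
R(s) = 156/7 (R(s) = -6*(-2) + (6/7)*12 = 12 + 72/7 = 156/7)
w = 473 (w = -57*(-9) - 40 = 513 - 40 = 473)
(R(103) + 39593)/(8553 + w) = (156/7 + 39593)/(8553 + 473) = (277307/7)/9026 = (277307/7)*(1/9026) = 277307/63182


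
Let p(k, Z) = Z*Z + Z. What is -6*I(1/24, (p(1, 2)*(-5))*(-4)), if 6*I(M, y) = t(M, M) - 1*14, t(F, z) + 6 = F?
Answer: 479/24 ≈ 19.958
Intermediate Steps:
p(k, Z) = Z + Z² (p(k, Z) = Z² + Z = Z + Z²)
t(F, z) = -6 + F
I(M, y) = -10/3 + M/6 (I(M, y) = ((-6 + M) - 1*14)/6 = ((-6 + M) - 14)/6 = (-20 + M)/6 = -10/3 + M/6)
-6*I(1/24, (p(1, 2)*(-5))*(-4)) = -6*(-10/3 + (⅙)/24) = -6*(-10/3 + (⅙)*(1/24)) = -6*(-10/3 + 1/144) = -6*(-479/144) = 479/24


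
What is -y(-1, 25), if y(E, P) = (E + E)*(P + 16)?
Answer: 82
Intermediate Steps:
y(E, P) = 2*E*(16 + P) (y(E, P) = (2*E)*(16 + P) = 2*E*(16 + P))
-y(-1, 25) = -2*(-1)*(16 + 25) = -2*(-1)*41 = -1*(-82) = 82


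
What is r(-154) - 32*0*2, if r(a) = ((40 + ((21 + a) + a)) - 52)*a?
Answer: 46046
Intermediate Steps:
r(a) = a*(9 + 2*a) (r(a) = ((40 + (21 + 2*a)) - 52)*a = ((61 + 2*a) - 52)*a = (9 + 2*a)*a = a*(9 + 2*a))
r(-154) - 32*0*2 = -154*(9 + 2*(-154)) - 32*0*2 = -154*(9 - 308) - 0*2 = -154*(-299) - 1*0 = 46046 + 0 = 46046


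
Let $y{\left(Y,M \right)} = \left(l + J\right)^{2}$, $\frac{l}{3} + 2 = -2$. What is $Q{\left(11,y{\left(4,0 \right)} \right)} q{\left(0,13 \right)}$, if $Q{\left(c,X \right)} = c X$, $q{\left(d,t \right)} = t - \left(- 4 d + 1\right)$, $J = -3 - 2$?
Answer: $38148$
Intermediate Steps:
$l = -12$ ($l = -6 + 3 \left(-2\right) = -6 - 6 = -12$)
$J = -5$ ($J = -3 - 2 = -5$)
$y{\left(Y,M \right)} = 289$ ($y{\left(Y,M \right)} = \left(-12 - 5\right)^{2} = \left(-17\right)^{2} = 289$)
$q{\left(d,t \right)} = -1 + t + 4 d$ ($q{\left(d,t \right)} = t - \left(1 - 4 d\right) = t + \left(-1 + 4 d\right) = -1 + t + 4 d$)
$Q{\left(c,X \right)} = X c$
$Q{\left(11,y{\left(4,0 \right)} \right)} q{\left(0,13 \right)} = 289 \cdot 11 \left(-1 + 13 + 4 \cdot 0\right) = 3179 \left(-1 + 13 + 0\right) = 3179 \cdot 12 = 38148$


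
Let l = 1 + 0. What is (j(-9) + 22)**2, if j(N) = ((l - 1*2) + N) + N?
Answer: 9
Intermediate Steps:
l = 1
j(N) = -1 + 2*N (j(N) = ((1 - 1*2) + N) + N = ((1 - 2) + N) + N = (-1 + N) + N = -1 + 2*N)
(j(-9) + 22)**2 = ((-1 + 2*(-9)) + 22)**2 = ((-1 - 18) + 22)**2 = (-19 + 22)**2 = 3**2 = 9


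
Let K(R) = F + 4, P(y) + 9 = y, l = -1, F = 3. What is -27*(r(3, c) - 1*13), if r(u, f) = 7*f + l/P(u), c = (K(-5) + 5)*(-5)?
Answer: 23373/2 ≈ 11687.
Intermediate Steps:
P(y) = -9 + y
K(R) = 7 (K(R) = 3 + 4 = 7)
c = -60 (c = (7 + 5)*(-5) = 12*(-5) = -60)
r(u, f) = -1/(-9 + u) + 7*f (r(u, f) = 7*f - 1/(-9 + u) = -1/(-9 + u) + 7*f)
-27*(r(3, c) - 1*13) = -27*((-1 + 7*(-60)*(-9 + 3))/(-9 + 3) - 1*13) = -27*((-1 + 7*(-60)*(-6))/(-6) - 13) = -27*(-(-1 + 2520)/6 - 13) = -27*(-1/6*2519 - 13) = -27*(-2519/6 - 13) = -27*(-2597/6) = 23373/2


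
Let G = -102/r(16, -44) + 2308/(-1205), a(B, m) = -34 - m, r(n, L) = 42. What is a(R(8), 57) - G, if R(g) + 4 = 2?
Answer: -730944/8435 ≈ -86.656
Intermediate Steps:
R(g) = -2 (R(g) = -4 + 2 = -2)
G = -36641/8435 (G = -102/42 + 2308/(-1205) = -102*1/42 + 2308*(-1/1205) = -17/7 - 2308/1205 = -36641/8435 ≈ -4.3439)
a(R(8), 57) - G = (-34 - 1*57) - 1*(-36641/8435) = (-34 - 57) + 36641/8435 = -91 + 36641/8435 = -730944/8435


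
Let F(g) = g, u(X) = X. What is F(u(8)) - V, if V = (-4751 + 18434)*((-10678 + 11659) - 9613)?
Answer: 118111664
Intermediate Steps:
V = -118111656 (V = 13683*(981 - 9613) = 13683*(-8632) = -118111656)
F(u(8)) - V = 8 - 1*(-118111656) = 8 + 118111656 = 118111664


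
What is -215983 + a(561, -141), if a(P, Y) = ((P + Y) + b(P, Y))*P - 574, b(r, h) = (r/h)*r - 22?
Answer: -58536940/47 ≈ -1.2455e+6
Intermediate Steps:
b(r, h) = -22 + r**2/h (b(r, h) = r**2/h - 22 = -22 + r**2/h)
a(P, Y) = -574 + P*(-22 + P + Y + P**2/Y) (a(P, Y) = ((P + Y) + (-22 + P**2/Y))*P - 574 = (-22 + P + Y + P**2/Y)*P - 574 = P*(-22 + P + Y + P**2/Y) - 574 = -574 + P*(-22 + P + Y + P**2/Y))
-215983 + a(561, -141) = -215983 + (-574 + 561**2 - 22*561 + 561*(-141) + 561**3/(-141)) = -215983 + (-574 + 314721 - 12342 - 79101 + 176558481*(-1/141)) = -215983 + (-574 + 314721 - 12342 - 79101 - 58852827/47) = -215983 - 48385739/47 = -58536940/47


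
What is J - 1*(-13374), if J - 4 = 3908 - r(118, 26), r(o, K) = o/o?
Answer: 17285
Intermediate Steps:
r(o, K) = 1
J = 3911 (J = 4 + (3908 - 1*1) = 4 + (3908 - 1) = 4 + 3907 = 3911)
J - 1*(-13374) = 3911 - 1*(-13374) = 3911 + 13374 = 17285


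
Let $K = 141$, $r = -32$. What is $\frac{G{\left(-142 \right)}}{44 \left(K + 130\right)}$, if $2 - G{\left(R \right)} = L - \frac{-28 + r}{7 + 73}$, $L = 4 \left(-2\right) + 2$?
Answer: $\frac{29}{47696} \approx 0.00060802$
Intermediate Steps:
$L = -6$ ($L = -8 + 2 = -6$)
$G{\left(R \right)} = \frac{29}{4}$ ($G{\left(R \right)} = 2 - \left(-6 - \frac{-28 - 32}{7 + 73}\right) = 2 - \left(-6 - - \frac{60}{80}\right) = 2 - \left(-6 - \left(-60\right) \frac{1}{80}\right) = 2 - \left(-6 - - \frac{3}{4}\right) = 2 - \left(-6 + \frac{3}{4}\right) = 2 - - \frac{21}{4} = 2 + \frac{21}{4} = \frac{29}{4}$)
$\frac{G{\left(-142 \right)}}{44 \left(K + 130\right)} = \frac{29}{4 \cdot 44 \left(141 + 130\right)} = \frac{29}{4 \cdot 44 \cdot 271} = \frac{29}{4 \cdot 11924} = \frac{29}{4} \cdot \frac{1}{11924} = \frac{29}{47696}$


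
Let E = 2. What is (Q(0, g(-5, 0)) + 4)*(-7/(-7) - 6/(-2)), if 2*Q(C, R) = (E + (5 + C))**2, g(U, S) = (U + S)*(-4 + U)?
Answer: 114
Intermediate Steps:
g(U, S) = (-4 + U)*(S + U) (g(U, S) = (S + U)*(-4 + U) = (-4 + U)*(S + U))
Q(C, R) = (7 + C)**2/2 (Q(C, R) = (2 + (5 + C))**2/2 = (7 + C)**2/2)
(Q(0, g(-5, 0)) + 4)*(-7/(-7) - 6/(-2)) = ((7 + 0)**2/2 + 4)*(-7/(-7) - 6/(-2)) = ((1/2)*7**2 + 4)*(-7*(-1/7) - 6*(-1/2)) = ((1/2)*49 + 4)*(1 + 3) = (49/2 + 4)*4 = (57/2)*4 = 114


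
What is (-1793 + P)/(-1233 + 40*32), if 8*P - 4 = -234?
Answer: -7287/188 ≈ -38.761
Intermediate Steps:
P = -115/4 (P = 1/2 + (1/8)*(-234) = 1/2 - 117/4 = -115/4 ≈ -28.750)
(-1793 + P)/(-1233 + 40*32) = (-1793 - 115/4)/(-1233 + 40*32) = -7287/(4*(-1233 + 1280)) = -7287/4/47 = -7287/4*1/47 = -7287/188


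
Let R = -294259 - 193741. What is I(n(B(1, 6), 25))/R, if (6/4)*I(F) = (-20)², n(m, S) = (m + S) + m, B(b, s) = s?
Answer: -1/1830 ≈ -0.00054645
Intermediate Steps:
n(m, S) = S + 2*m (n(m, S) = (S + m) + m = S + 2*m)
I(F) = 800/3 (I(F) = (⅔)*(-20)² = (⅔)*400 = 800/3)
R = -488000
I(n(B(1, 6), 25))/R = (800/3)/(-488000) = (800/3)*(-1/488000) = -1/1830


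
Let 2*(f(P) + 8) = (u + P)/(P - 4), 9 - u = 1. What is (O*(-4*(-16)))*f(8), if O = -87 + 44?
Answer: 16512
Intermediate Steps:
u = 8 (u = 9 - 1*1 = 9 - 1 = 8)
f(P) = -8 + (8 + P)/(2*(-4 + P)) (f(P) = -8 + ((8 + P)/(P - 4))/2 = -8 + ((8 + P)/(-4 + P))/2 = -8 + (8 + P)/(2*(-4 + P)))
O = -43
(O*(-4*(-16)))*f(8) = (-(-172)*(-16))*(3*(24 - 5*8)/(2*(-4 + 8))) = (-43*64)*((3/2)*(24 - 40)/4) = -4128*(-16)/4 = -2752*(-6) = 16512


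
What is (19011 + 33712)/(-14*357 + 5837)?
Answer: 52723/839 ≈ 62.840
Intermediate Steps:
(19011 + 33712)/(-14*357 + 5837) = 52723/(-4998 + 5837) = 52723/839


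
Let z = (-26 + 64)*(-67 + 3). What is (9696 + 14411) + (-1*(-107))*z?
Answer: -236117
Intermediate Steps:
z = -2432 (z = 38*(-64) = -2432)
(9696 + 14411) + (-1*(-107))*z = (9696 + 14411) - 1*(-107)*(-2432) = 24107 + 107*(-2432) = 24107 - 260224 = -236117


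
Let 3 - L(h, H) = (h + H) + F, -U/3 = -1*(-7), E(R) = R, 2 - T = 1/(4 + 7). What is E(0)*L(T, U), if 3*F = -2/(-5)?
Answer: 0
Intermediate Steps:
T = 21/11 (T = 2 - 1/(4 + 7) = 2 - 1/11 = 21/11 ≈ 1.9091)
U = -21 (U = -(-3)*(-7) = -3*7 = -21)
F = 2/15 (F = (-2/(-5))/3 = (-2*(-⅕))/3 = (⅓)*(⅖) = 2/15 ≈ 0.13333)
L(h, H) = 43/15 - H - h (L(h, H) = 3 - ((h + H) + 2/15) = 3 - ((H + h) + 2/15) = 3 - (2/15 + H + h) = 3 + (-2/15 - H - h) = 43/15 - H - h)
E(0)*L(T, U) = 0*(43/15 - 1*(-21) - 1*21/11) = 0*(43/15 + 21 - 21/11) = 0*(3623/165) = 0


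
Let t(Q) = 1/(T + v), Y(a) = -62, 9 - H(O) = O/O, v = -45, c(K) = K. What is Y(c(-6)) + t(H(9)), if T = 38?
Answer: -435/7 ≈ -62.143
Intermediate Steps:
H(O) = 8 (H(O) = 9 - O/O = 9 - 1*1 = 9 - 1 = 8)
t(Q) = -1/7 (t(Q) = 1/(38 - 45) = 1/(-7) = -1/7)
Y(c(-6)) + t(H(9)) = -62 - 1/7 = -435/7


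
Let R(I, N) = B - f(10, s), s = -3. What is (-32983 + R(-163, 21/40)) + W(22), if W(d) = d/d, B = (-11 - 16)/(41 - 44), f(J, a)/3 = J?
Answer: -33003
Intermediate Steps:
f(J, a) = 3*J
B = 9 (B = -27/(-3) = -27*(-⅓) = 9)
W(d) = 1
R(I, N) = -21 (R(I, N) = 9 - 3*10 = 9 - 1*30 = 9 - 30 = -21)
(-32983 + R(-163, 21/40)) + W(22) = (-32983 - 21) + 1 = -33004 + 1 = -33003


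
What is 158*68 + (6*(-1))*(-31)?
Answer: 10930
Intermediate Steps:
158*68 + (6*(-1))*(-31) = 10744 - 6*(-31) = 10744 + 186 = 10930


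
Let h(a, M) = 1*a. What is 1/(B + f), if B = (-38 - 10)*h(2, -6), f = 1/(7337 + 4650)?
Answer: -11987/1150751 ≈ -0.010417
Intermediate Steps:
h(a, M) = a
f = 1/11987 ≈ 8.3424e-5
B = -96 (B = (-38 - 10)*2 = -48*2 = -96)
1/(B + f) = 1/(-96 + 1/11987) = 1/(-1150751/11987) = -11987/1150751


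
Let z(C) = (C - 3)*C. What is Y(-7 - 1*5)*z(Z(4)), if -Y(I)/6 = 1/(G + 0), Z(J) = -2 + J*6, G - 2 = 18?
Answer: -627/5 ≈ -125.40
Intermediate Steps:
G = 20 (G = 2 + 18 = 20)
Z(J) = -2 + 6*J
z(C) = C*(-3 + C) (z(C) = (-3 + C)*C = C*(-3 + C))
Y(I) = -3/10 (Y(I) = -6/(20 + 0) = -6/20 = -6*1/20 = -3/10)
Y(-7 - 1*5)*z(Z(4)) = -3*(-2 + 6*4)*(-3 + (-2 + 6*4))/10 = -3*(-2 + 24)*(-3 + (-2 + 24))/10 = -33*(-3 + 22)/5 = -33*19/5 = -3/10*418 = -627/5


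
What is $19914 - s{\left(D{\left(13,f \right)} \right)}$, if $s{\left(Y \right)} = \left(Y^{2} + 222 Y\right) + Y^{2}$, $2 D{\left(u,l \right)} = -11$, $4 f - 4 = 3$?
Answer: $\frac{42149}{2} \approx 21075.0$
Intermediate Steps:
$f = \frac{7}{4}$ ($f = 1 + \frac{1}{4} \cdot 3 = 1 + \frac{3}{4} = \frac{7}{4} \approx 1.75$)
$D{\left(u,l \right)} = - \frac{11}{2}$ ($D{\left(u,l \right)} = \frac{1}{2} \left(-11\right) = - \frac{11}{2}$)
$s{\left(Y \right)} = 2 Y^{2} + 222 Y$
$19914 - s{\left(D{\left(13,f \right)} \right)} = 19914 - 2 \left(- \frac{11}{2}\right) \left(111 - \frac{11}{2}\right) = 19914 - 2 \left(- \frac{11}{2}\right) \frac{211}{2} = 19914 - - \frac{2321}{2} = 19914 + \frac{2321}{2} = \frac{42149}{2}$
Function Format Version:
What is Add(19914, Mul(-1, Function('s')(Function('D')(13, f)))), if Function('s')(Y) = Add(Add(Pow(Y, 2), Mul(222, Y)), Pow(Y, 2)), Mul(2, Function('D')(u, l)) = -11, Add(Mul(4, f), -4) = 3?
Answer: Rational(42149, 2) ≈ 21075.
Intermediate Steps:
f = Rational(7, 4) (f = Add(1, Mul(Rational(1, 4), 3)) = Add(1, Rational(3, 4)) = Rational(7, 4) ≈ 1.7500)
Function('D')(u, l) = Rational(-11, 2) (Function('D')(u, l) = Mul(Rational(1, 2), -11) = Rational(-11, 2))
Function('s')(Y) = Add(Mul(2, Pow(Y, 2)), Mul(222, Y))
Add(19914, Mul(-1, Function('s')(Function('D')(13, f)))) = Add(19914, Mul(-1, Mul(2, Rational(-11, 2), Add(111, Rational(-11, 2))))) = Add(19914, Mul(-1, Mul(2, Rational(-11, 2), Rational(211, 2)))) = Add(19914, Mul(-1, Rational(-2321, 2))) = Add(19914, Rational(2321, 2)) = Rational(42149, 2)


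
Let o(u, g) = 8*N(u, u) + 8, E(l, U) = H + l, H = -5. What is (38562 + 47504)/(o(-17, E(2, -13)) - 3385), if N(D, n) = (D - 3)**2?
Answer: -86066/177 ≈ -486.25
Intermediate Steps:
E(l, U) = -5 + l
N(D, n) = (-3 + D)**2
o(u, g) = 8 + 8*(-3 + u)**2 (o(u, g) = 8*(-3 + u)**2 + 8 = 8 + 8*(-3 + u)**2)
(38562 + 47504)/(o(-17, E(2, -13)) - 3385) = (38562 + 47504)/((8 + 8*(-3 - 17)**2) - 3385) = 86066/((8 + 8*(-20)**2) - 3385) = 86066/((8 + 8*400) - 3385) = 86066/((8 + 3200) - 3385) = 86066/(3208 - 3385) = 86066/(-177) = 86066*(-1/177) = -86066/177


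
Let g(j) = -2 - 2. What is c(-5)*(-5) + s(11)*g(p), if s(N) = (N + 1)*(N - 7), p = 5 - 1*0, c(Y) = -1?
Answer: -187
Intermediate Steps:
p = 5 (p = 5 + 0 = 5)
s(N) = (1 + N)*(-7 + N)
g(j) = -4
c(-5)*(-5) + s(11)*g(p) = -1*(-5) + (-7 + 11² - 6*11)*(-4) = 5 + (-7 + 121 - 66)*(-4) = 5 + 48*(-4) = 5 - 192 = -187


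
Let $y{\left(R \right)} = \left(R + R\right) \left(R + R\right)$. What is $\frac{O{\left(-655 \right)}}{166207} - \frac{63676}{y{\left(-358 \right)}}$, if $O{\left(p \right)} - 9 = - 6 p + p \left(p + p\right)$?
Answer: $\frac{107830108963}{21301753948} \approx 5.062$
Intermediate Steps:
$O{\left(p \right)} = 9 - 6 p + 2 p^{2}$ ($O{\left(p \right)} = 9 + \left(- 6 p + p \left(p + p\right)\right) = 9 + \left(- 6 p + p 2 p\right) = 9 + \left(- 6 p + 2 p^{2}\right) = 9 - 6 p + 2 p^{2}$)
$y{\left(R \right)} = 4 R^{2}$ ($y{\left(R \right)} = 2 R 2 R = 4 R^{2}$)
$\frac{O{\left(-655 \right)}}{166207} - \frac{63676}{y{\left(-358 \right)}} = \frac{9 - -3930 + 2 \left(-655\right)^{2}}{166207} - \frac{63676}{4 \left(-358\right)^{2}} = \left(9 + 3930 + 2 \cdot 429025\right) \frac{1}{166207} - \frac{63676}{4 \cdot 128164} = \left(9 + 3930 + 858050\right) \frac{1}{166207} - \frac{63676}{512656} = 861989 \cdot \frac{1}{166207} - \frac{15919}{128164} = \frac{861989}{166207} - \frac{15919}{128164} = \frac{107830108963}{21301753948}$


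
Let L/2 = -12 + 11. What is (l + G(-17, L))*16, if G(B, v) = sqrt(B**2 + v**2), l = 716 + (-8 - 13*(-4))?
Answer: 12160 + 16*sqrt(293) ≈ 12434.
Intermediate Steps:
L = -2 (L = 2*(-12 + 11) = 2*(-1) = -2)
l = 760 (l = 716 + (-8 + 52) = 716 + 44 = 760)
(l + G(-17, L))*16 = (760 + sqrt((-17)**2 + (-2)**2))*16 = (760 + sqrt(289 + 4))*16 = (760 + sqrt(293))*16 = 12160 + 16*sqrt(293)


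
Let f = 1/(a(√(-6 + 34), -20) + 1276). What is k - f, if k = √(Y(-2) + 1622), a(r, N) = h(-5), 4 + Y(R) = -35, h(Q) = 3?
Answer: -1/1279 + √1583 ≈ 39.786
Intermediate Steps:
Y(R) = -39 (Y(R) = -4 - 35 = -39)
a(r, N) = 3
f = 1/1279 (f = 1/(3 + 1276) = 1/1279 ≈ 0.00078186)
k = √1583 (k = √(-39 + 1622) = √1583 ≈ 39.787)
k - f = √1583 - 1*1/1279 = √1583 - 1/1279 = -1/1279 + √1583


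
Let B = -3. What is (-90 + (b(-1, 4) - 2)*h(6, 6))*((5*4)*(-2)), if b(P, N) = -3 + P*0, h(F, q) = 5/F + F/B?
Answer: 10100/3 ≈ 3366.7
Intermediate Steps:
h(F, q) = 5/F - F/3 (h(F, q) = 5/F + F/(-3) = 5/F + F*(-⅓) = 5/F - F/3)
b(P, N) = -3 (b(P, N) = -3 + 0 = -3)
(-90 + (b(-1, 4) - 2)*h(6, 6))*((5*4)*(-2)) = (-90 + (-3 - 2)*(5/6 - ⅓*6))*((5*4)*(-2)) = (-90 - 5*(5*(⅙) - 2))*(20*(-2)) = (-90 - 5*(⅚ - 2))*(-40) = (-90 - 5*(-7/6))*(-40) = (-90 + 35/6)*(-40) = -505/6*(-40) = 10100/3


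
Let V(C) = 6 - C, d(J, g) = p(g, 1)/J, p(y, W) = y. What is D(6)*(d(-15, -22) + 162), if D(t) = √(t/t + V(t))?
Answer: 2452/15 ≈ 163.47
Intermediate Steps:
d(J, g) = g/J
D(t) = √(7 - t) (D(t) = √(t/t + (6 - t)) = √(1 + (6 - t)) = √(7 - t))
D(6)*(d(-15, -22) + 162) = √(7 - 1*6)*(-22/(-15) + 162) = √(7 - 6)*(-22*(-1/15) + 162) = √1*(22/15 + 162) = 1*(2452/15) = 2452/15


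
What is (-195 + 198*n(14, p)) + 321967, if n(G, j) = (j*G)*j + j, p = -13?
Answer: 787666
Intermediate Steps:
n(G, j) = j + G*j**2 (n(G, j) = (G*j)*j + j = G*j**2 + j = j + G*j**2)
(-195 + 198*n(14, p)) + 321967 = (-195 + 198*(-13*(1 + 14*(-13)))) + 321967 = (-195 + 198*(-13*(1 - 182))) + 321967 = (-195 + 198*(-13*(-181))) + 321967 = (-195 + 198*2353) + 321967 = (-195 + 465894) + 321967 = 465699 + 321967 = 787666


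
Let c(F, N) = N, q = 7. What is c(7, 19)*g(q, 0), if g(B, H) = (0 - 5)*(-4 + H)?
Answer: 380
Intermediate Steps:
g(B, H) = 20 - 5*H (g(B, H) = -5*(-4 + H) = 20 - 5*H)
c(7, 19)*g(q, 0) = 19*(20 - 5*0) = 19*(20 + 0) = 19*20 = 380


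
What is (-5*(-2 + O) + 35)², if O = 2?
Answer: 1225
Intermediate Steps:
(-5*(-2 + O) + 35)² = (-5*(-2 + 2) + 35)² = (-5*0 + 35)² = (0 + 35)² = 35² = 1225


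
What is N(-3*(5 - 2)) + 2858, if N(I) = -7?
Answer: 2851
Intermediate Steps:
N(-3*(5 - 2)) + 2858 = -7 + 2858 = 2851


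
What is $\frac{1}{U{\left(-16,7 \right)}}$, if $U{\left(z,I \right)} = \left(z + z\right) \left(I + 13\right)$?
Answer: $- \frac{1}{640} \approx -0.0015625$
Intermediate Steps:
$U{\left(z,I \right)} = 2 z \left(13 + I\right)$
$\frac{1}{U{\left(-16,7 \right)}} = \frac{1}{2 \left(-16\right) \left(13 + 7\right)} = \frac{1}{2 \left(-16\right) 20} = \frac{1}{-640} = - \frac{1}{640}$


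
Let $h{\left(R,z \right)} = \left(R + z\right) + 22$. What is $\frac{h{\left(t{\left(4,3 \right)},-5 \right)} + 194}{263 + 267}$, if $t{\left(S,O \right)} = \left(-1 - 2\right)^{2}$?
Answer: $\frac{22}{53} \approx 0.41509$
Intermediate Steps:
$t{\left(S,O \right)} = 9$ ($t{\left(S,O \right)} = \left(-3\right)^{2} = 9$)
$h{\left(R,z \right)} = 22 + R + z$
$\frac{h{\left(t{\left(4,3 \right)},-5 \right)} + 194}{263 + 267} = \frac{\left(22 + 9 - 5\right) + 194}{263 + 267} = \frac{26 + 194}{530} = 220 \cdot \frac{1}{530} = \frac{22}{53}$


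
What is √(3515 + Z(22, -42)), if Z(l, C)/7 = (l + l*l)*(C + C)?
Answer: I*√294013 ≈ 542.23*I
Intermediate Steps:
Z(l, C) = 14*C*(l + l²) (Z(l, C) = 7*((l + l*l)*(C + C)) = 7*((l + l²)*(2*C)) = 7*(2*C*(l + l²)) = 14*C*(l + l²))
√(3515 + Z(22, -42)) = √(3515 + 14*(-42)*22*(1 + 22)) = √(3515 + 14*(-42)*22*23) = √(3515 - 297528) = √(-294013) = I*√294013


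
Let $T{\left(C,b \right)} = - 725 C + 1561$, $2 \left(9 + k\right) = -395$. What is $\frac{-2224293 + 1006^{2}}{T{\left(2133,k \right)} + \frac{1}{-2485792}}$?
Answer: $\frac{3013418752544}{3840210572289} \approx 0.7847$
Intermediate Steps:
$k = - \frac{413}{2}$ ($k = -9 + \frac{1}{2} \left(-395\right) = -9 - \frac{395}{2} = - \frac{413}{2} \approx -206.5$)
$T{\left(C,b \right)} = 1561 - 725 C$
$\frac{-2224293 + 1006^{2}}{T{\left(2133,k \right)} + \frac{1}{-2485792}} = \frac{-2224293 + 1006^{2}}{\left(1561 - 1546425\right) + \frac{1}{-2485792}} = \frac{-2224293 + 1012036}{\left(1561 - 1546425\right) - \frac{1}{2485792}} = - \frac{1212257}{-1544864 - \frac{1}{2485792}} = - \frac{1212257}{- \frac{3840210572289}{2485792}} = \left(-1212257\right) \left(- \frac{2485792}{3840210572289}\right) = \frac{3013418752544}{3840210572289}$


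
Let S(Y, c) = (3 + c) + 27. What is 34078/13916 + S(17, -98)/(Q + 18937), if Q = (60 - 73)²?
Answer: 162536995/66469774 ≈ 2.4453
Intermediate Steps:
S(Y, c) = 30 + c
Q = 169 (Q = (-13)² = 169)
34078/13916 + S(17, -98)/(Q + 18937) = 34078/13916 + (30 - 98)/(169 + 18937) = 34078*(1/13916) - 68/19106 = 17039/6958 - 68*1/19106 = 17039/6958 - 34/9553 = 162536995/66469774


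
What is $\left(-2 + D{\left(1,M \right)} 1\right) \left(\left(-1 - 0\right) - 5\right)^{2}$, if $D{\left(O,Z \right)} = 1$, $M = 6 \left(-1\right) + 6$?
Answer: $-36$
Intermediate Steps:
$M = 0$ ($M = -6 + 6 = 0$)
$\left(-2 + D{\left(1,M \right)} 1\right) \left(\left(-1 - 0\right) - 5\right)^{2} = \left(-2 + 1 \cdot 1\right) \left(\left(-1 - 0\right) - 5\right)^{2} = \left(-2 + 1\right) \left(\left(-1 + 0\right) - 5\right)^{2} = - \left(-1 - 5\right)^{2} = - \left(-6\right)^{2} = \left(-1\right) 36 = -36$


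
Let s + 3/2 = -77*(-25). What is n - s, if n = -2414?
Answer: -8675/2 ≈ -4337.5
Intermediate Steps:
s = 3847/2 (s = -3/2 - 77*(-25) = -3/2 + 1925 = 3847/2 ≈ 1923.5)
n - s = -2414 - 1*3847/2 = -2414 - 3847/2 = -8675/2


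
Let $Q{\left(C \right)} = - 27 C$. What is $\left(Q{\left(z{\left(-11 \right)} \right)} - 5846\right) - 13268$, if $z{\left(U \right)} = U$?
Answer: $-18817$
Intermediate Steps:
$\left(Q{\left(z{\left(-11 \right)} \right)} - 5846\right) - 13268 = \left(\left(-27\right) \left(-11\right) - 5846\right) - 13268 = \left(297 - 5846\right) - 13268 = -5549 - 13268 = -18817$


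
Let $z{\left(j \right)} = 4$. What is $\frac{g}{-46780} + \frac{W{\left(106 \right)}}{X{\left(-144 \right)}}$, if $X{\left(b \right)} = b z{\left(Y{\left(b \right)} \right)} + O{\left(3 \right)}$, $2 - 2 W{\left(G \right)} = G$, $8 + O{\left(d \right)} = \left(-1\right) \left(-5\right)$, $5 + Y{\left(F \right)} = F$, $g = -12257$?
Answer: $\frac{9529363}{27085620} \approx 0.35182$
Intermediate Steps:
$Y{\left(F \right)} = -5 + F$
$O{\left(d \right)} = -3$ ($O{\left(d \right)} = -8 - -5 = -8 + 5 = -3$)
$W{\left(G \right)} = 1 - \frac{G}{2}$
$X{\left(b \right)} = -3 + 4 b$ ($X{\left(b \right)} = b 4 - 3 = 4 b - 3 = -3 + 4 b$)
$\frac{g}{-46780} + \frac{W{\left(106 \right)}}{X{\left(-144 \right)}} = - \frac{12257}{-46780} + \frac{1 - 53}{-3 + 4 \left(-144\right)} = \left(-12257\right) \left(- \frac{1}{46780}\right) + \frac{1 - 53}{-3 - 576} = \frac{12257}{46780} - \frac{52}{-579} = \frac{12257}{46780} - - \frac{52}{579} = \frac{12257}{46780} + \frac{52}{579} = \frac{9529363}{27085620}$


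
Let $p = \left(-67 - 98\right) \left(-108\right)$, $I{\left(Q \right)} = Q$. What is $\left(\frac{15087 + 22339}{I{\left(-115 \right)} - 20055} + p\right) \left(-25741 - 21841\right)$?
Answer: $- \frac{8550294453434}{10085} \approx -8.4782 \cdot 10^{8}$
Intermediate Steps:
$p = 17820$ ($p = \left(-165\right) \left(-108\right) = 17820$)
$\left(\frac{15087 + 22339}{I{\left(-115 \right)} - 20055} + p\right) \left(-25741 - 21841\right) = \left(\frac{15087 + 22339}{-115 - 20055} + 17820\right) \left(-25741 - 21841\right) = \left(\frac{37426}{-20170} + 17820\right) \left(-47582\right) = \left(37426 \left(- \frac{1}{20170}\right) + 17820\right) \left(-47582\right) = \left(- \frac{18713}{10085} + 17820\right) \left(-47582\right) = \frac{179695987}{10085} \left(-47582\right) = - \frac{8550294453434}{10085}$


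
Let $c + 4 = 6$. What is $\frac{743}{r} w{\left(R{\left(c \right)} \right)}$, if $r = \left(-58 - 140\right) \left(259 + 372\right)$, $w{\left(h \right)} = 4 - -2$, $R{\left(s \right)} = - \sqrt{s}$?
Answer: $- \frac{743}{20823} \approx -0.035682$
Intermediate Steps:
$c = 2$ ($c = -4 + 6 = 2$)
$w{\left(h \right)} = 6$ ($w{\left(h \right)} = 4 + 2 = 6$)
$r = -124938$ ($r = \left(-198\right) 631 = -124938$)
$\frac{743}{r} w{\left(R{\left(c \right)} \right)} = \frac{743}{-124938} \cdot 6 = 743 \left(- \frac{1}{124938}\right) 6 = \left(- \frac{743}{124938}\right) 6 = - \frac{743}{20823}$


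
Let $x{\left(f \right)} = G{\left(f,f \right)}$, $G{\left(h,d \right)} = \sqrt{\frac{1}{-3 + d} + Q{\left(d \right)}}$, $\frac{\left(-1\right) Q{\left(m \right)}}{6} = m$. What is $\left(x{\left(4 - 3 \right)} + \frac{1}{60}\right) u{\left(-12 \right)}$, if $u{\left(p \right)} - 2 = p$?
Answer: $- \frac{1}{6} - 5 i \sqrt{26} \approx -0.16667 - 25.495 i$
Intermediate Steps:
$u{\left(p \right)} = 2 + p$
$Q{\left(m \right)} = - 6 m$
$G{\left(h,d \right)} = \sqrt{\frac{1}{-3 + d} - 6 d}$
$x{\left(f \right)} = \sqrt{\frac{1 - 6 f \left(-3 + f\right)}{-3 + f}}$
$\left(x{\left(4 - 3 \right)} + \frac{1}{60}\right) u{\left(-12 \right)} = \left(\sqrt{\frac{1 - 6 \left(4 - 3\right) \left(-3 + \left(4 - 3\right)\right)}{-3 + \left(4 - 3\right)}} + \frac{1}{60}\right) \left(2 - 12\right) = \left(\sqrt{\frac{1 - 6 \left(-3 + 1\right)}{-3 + 1}} + \frac{1}{60}\right) \left(-10\right) = \left(\sqrt{\frac{1 - 6 \left(-2\right)}{-2}} + \frac{1}{60}\right) \left(-10\right) = \left(\sqrt{- \frac{1 + 12}{2}} + \frac{1}{60}\right) \left(-10\right) = \left(\sqrt{\left(- \frac{1}{2}\right) 13} + \frac{1}{60}\right) \left(-10\right) = \left(\sqrt{- \frac{13}{2}} + \frac{1}{60}\right) \left(-10\right) = \left(\frac{i \sqrt{26}}{2} + \frac{1}{60}\right) \left(-10\right) = \left(\frac{1}{60} + \frac{i \sqrt{26}}{2}\right) \left(-10\right) = - \frac{1}{6} - 5 i \sqrt{26}$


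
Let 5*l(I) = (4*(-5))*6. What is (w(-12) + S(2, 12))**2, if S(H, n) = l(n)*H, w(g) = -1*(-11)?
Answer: 1369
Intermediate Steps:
w(g) = 11
l(I) = -24 (l(I) = ((4*(-5))*6)/5 = (-20*6)/5 = (1/5)*(-120) = -24)
S(H, n) = -24*H
(w(-12) + S(2, 12))**2 = (11 - 24*2)**2 = (11 - 48)**2 = (-37)**2 = 1369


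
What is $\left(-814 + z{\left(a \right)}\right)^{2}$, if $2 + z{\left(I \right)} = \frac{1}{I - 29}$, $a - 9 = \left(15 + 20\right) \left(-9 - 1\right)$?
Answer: $\frac{91156290241}{136900} \approx 6.6586 \cdot 10^{5}$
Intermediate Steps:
$a = -341$ ($a = 9 + \left(15 + 20\right) \left(-9 - 1\right) = 9 + 35 \left(-10\right) = 9 - 350 = -341$)
$z{\left(I \right)} = -2 + \frac{1}{-29 + I}$ ($z{\left(I \right)} = -2 + \frac{1}{I - 29} = -2 + \frac{1}{-29 + I}$)
$\left(-814 + z{\left(a \right)}\right)^{2} = \left(-814 + \frac{59 - -682}{-29 - 341}\right)^{2} = \left(-814 + \frac{59 + 682}{-370}\right)^{2} = \left(-814 - \frac{741}{370}\right)^{2} = \left(- \frac{301921}{370}\right)^{2} = \frac{91156290241}{136900}$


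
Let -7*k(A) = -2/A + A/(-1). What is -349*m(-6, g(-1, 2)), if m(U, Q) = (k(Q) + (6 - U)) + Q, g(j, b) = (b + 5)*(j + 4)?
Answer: -1847606/147 ≈ -12569.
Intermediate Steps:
g(j, b) = (4 + j)*(5 + b) (g(j, b) = (5 + b)*(4 + j) = (4 + j)*(5 + b))
k(A) = A/7 + 2/(7*A) (k(A) = -(-2/A + A/(-1))/7 = -(-2/A + A*(-1))/7 = -(-2/A - A)/7 = -(-A - 2/A)/7 = A/7 + 2/(7*A))
m(U, Q) = 6 + Q - U + (2 + Q²)/(7*Q) (m(U, Q) = ((2 + Q²)/(7*Q) + (6 - U)) + Q = (6 - U + (2 + Q²)/(7*Q)) + Q = 6 + Q - U + (2 + Q²)/(7*Q))
-349*m(-6, g(-1, 2)) = -349*(6 - 1*(-6) + 2/(7*(20 + 4*2 + 5*(-1) + 2*(-1))) + 8*(20 + 4*2 + 5*(-1) + 2*(-1))/7) = -349*(6 + 6 + 2/(7*(20 + 8 - 5 - 2)) + 8*(20 + 8 - 5 - 2)/7) = -349*(6 + 6 + (2/7)/21 + (8/7)*21) = -349*(6 + 6 + (2/7)*(1/21) + 24) = -349*(6 + 6 + 2/147 + 24) = -349*5294/147 = -1847606/147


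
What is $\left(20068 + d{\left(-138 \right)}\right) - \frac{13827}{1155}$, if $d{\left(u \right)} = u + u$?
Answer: $\frac{692301}{35} \approx 19780.0$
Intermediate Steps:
$d{\left(u \right)} = 2 u$
$\left(20068 + d{\left(-138 \right)}\right) - \frac{13827}{1155} = \left(20068 + 2 \left(-138\right)\right) - \frac{13827}{1155} = \left(20068 - 276\right) - \frac{419}{35} = 19792 - \frac{419}{35} = \frac{692301}{35}$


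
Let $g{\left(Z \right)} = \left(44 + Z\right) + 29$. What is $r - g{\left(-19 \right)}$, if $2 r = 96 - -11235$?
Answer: $\frac{11223}{2} \approx 5611.5$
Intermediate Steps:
$g{\left(Z \right)} = 73 + Z$
$r = \frac{11331}{2}$ ($r = \frac{96 - -11235}{2} = \frac{96 + 11235}{2} = \frac{1}{2} \cdot 11331 = \frac{11331}{2} \approx 5665.5$)
$r - g{\left(-19 \right)} = \frac{11331}{2} - \left(73 - 19\right) = \frac{11331}{2} - 54 = \frac{11223}{2}$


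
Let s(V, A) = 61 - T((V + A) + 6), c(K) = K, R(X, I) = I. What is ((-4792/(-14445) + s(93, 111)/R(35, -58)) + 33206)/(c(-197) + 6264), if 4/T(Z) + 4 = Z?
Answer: 2865430740943/523548306810 ≈ 5.4731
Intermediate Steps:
T(Z) = 4/(-4 + Z)
s(V, A) = 61 - 4/(2 + A + V) (s(V, A) = 61 - 4/(-4 + ((V + A) + 6)) = 61 - 4/(-4 + ((A + V) + 6)) = 61 - 4/(-4 + (6 + A + V)) = 61 - 4/(2 + A + V))
((-4792/(-14445) + s(93, 111)/R(35, -58)) + 33206)/(c(-197) + 6264) = ((-4792/(-14445) + (61 - 4/(2 + 111 + 93))/(-58)) + 33206)/(-197 + 6264) = ((-4792*(-1/14445) + (61 - 4/206)*(-1/58)) + 33206)/6067 = ((4792/14445 + (61 - 4*1/206)*(-1/58)) + 33206)*(1/6067) = ((4792/14445 + (61 - 2/103)*(-1/58)) + 33206)*(1/6067) = ((4792/14445 + (6281/103)*(-1/58)) + 33206)*(1/6067) = ((4792/14445 - 6281/5974) + 33206)*(1/6067) = (-62101637/86294430 + 33206)*(1/6067) = (2865430740943/86294430)*(1/6067) = 2865430740943/523548306810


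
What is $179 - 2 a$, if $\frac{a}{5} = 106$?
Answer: $-881$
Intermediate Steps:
$a = 530$ ($a = 5 \cdot 106 = 530$)
$179 - 2 a = 179 - 1060 = -881$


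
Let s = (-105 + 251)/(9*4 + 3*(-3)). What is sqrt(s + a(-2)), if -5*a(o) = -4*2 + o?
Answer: 10*sqrt(6)/9 ≈ 2.7217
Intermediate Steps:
a(o) = 8/5 - o/5 (a(o) = -(-4*2 + o)/5 = -(-8 + o)/5 = 8/5 - o/5)
s = 146/27 (s = 146/(36 - 9) = 146/27 ≈ 5.4074)
sqrt(s + a(-2)) = sqrt(146/27 + (8/5 - 1/5*(-2))) = sqrt(146/27 + (8/5 + 2/5)) = sqrt(146/27 + 2) = sqrt(200/27) = 10*sqrt(6)/9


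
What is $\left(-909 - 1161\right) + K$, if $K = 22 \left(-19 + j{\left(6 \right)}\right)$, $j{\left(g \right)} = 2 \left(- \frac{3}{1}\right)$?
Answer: $-2620$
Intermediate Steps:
$j{\left(g \right)} = -6$ ($j{\left(g \right)} = 2 \left(\left(-3\right) 1\right) = 2 \left(-3\right) = -6$)
$K = -550$ ($K = 22 \left(-19 - 6\right) = 22 \left(-25\right) = -550$)
$\left(-909 - 1161\right) + K = \left(-909 - 1161\right) - 550 = -2070 - 550 = -2620$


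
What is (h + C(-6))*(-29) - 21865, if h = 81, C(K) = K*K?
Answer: -25258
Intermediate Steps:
C(K) = K**2
(h + C(-6))*(-29) - 21865 = (81 + (-6)**2)*(-29) - 21865 = (81 + 36)*(-29) - 21865 = 117*(-29) - 21865 = -3393 - 21865 = -25258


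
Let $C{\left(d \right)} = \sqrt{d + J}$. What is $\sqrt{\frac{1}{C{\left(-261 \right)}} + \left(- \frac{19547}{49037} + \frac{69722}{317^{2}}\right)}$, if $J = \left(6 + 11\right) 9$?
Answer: $\frac{\sqrt{2568027102859692 - 483277199366882 i \sqrt{3}}}{93268374} \approx 0.55032 - 0.087426 i$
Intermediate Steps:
$J = 153$ ($J = 17 \cdot 9 = 153$)
$C{\left(d \right)} = \sqrt{153 + d}$ ($C{\left(d \right)} = \sqrt{d + 153} = \sqrt{153 + d}$)
$\sqrt{\frac{1}{C{\left(-261 \right)}} + \left(- \frac{19547}{49037} + \frac{69722}{317^{2}}\right)} = \sqrt{\frac{1}{\sqrt{153 - 261}} + \left(- \frac{19547}{49037} + \frac{69722}{317^{2}}\right)} = \sqrt{\frac{1}{\sqrt{-108}} + \left(\left(-19547\right) \frac{1}{49037} + \frac{69722}{100489}\right)} = \sqrt{\frac{1}{6 i \sqrt{3}} + \left(- \frac{19547}{49037} + 69722 \cdot \frac{1}{100489}\right)} = \sqrt{- \frac{i \sqrt{3}}{18} + \left(- \frac{19547}{49037} + \frac{69722}{100489}\right)} = \sqrt{- \frac{i \sqrt{3}}{18} + \frac{1454699231}{4927679093}} = \sqrt{\frac{1454699231}{4927679093} - \frac{i \sqrt{3}}{18}}$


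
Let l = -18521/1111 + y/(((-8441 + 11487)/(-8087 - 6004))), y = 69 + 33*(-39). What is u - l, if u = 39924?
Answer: 58047774946/1692053 ≈ 34306.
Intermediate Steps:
y = -1218 (y = 69 - 1287 = -1218)
l = 9505749026/1692053 (l = -18521/1111 - 1218*(-8087 - 6004)/(-8441 + 11487) = -18521*1/1111 - 1218/(3046/(-14091)) = -18521/1111 - 1218/(3046*(-1/14091)) = -18521/1111 - 1218/(-3046/14091) = -18521/1111 - 1218*(-14091/3046) = -18521/1111 + 8581419/1523 = 9505749026/1692053 ≈ 5617.9)
u - l = 39924 - 1*9505749026/1692053 = 39924 - 9505749026/1692053 = 58047774946/1692053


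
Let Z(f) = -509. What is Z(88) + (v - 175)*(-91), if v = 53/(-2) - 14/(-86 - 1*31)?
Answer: 320699/18 ≈ 17817.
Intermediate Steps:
v = -6173/234 (v = 53*(-½) - 14/(-86 - 31) = -53/2 - 14/(-117) = -53/2 - 14*(-1/117) = -53/2 + 14/117 = -6173/234 ≈ -26.380)
Z(88) + (v - 175)*(-91) = -509 + (-6173/234 - 175)*(-91) = -509 - 47123/234*(-91) = -509 + 329861/18 = 320699/18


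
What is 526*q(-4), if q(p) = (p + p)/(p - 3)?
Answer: 4208/7 ≈ 601.14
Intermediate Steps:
q(p) = 2*p/(-3 + p) (q(p) = (2*p)/(-3 + p) = 2*p/(-3 + p))
526*q(-4) = 526*(2*(-4)/(-3 - 4)) = 526*(2*(-4)/(-7)) = 526*(2*(-4)*(-1/7)) = 526*(8/7) = 4208/7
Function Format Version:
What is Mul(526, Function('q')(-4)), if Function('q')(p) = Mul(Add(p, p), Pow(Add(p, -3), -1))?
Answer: Rational(4208, 7) ≈ 601.14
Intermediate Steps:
Function('q')(p) = Mul(2, p, Pow(Add(-3, p), -1)) (Function('q')(p) = Mul(Mul(2, p), Pow(Add(-3, p), -1)) = Mul(2, p, Pow(Add(-3, p), -1)))
Mul(526, Function('q')(-4)) = Mul(526, Mul(2, -4, Pow(Add(-3, -4), -1))) = Mul(526, Mul(2, -4, Pow(-7, -1))) = Mul(526, Mul(2, -4, Rational(-1, 7))) = Mul(526, Rational(8, 7)) = Rational(4208, 7)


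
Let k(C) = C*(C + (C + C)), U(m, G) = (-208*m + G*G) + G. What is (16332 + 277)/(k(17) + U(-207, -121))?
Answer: 16609/58443 ≈ 0.28419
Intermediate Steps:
U(m, G) = G + G² - 208*m (U(m, G) = (-208*m + G²) + G = (G² - 208*m) + G = G + G² - 208*m)
k(C) = 3*C² (k(C) = C*(C + 2*C) = C*(3*C) = 3*C²)
(16332 + 277)/(k(17) + U(-207, -121)) = (16332 + 277)/(3*17² + (-121 + (-121)² - 208*(-207))) = 16609/(3*289 + (-121 + 14641 + 43056)) = 16609/(867 + 57576) = 16609/58443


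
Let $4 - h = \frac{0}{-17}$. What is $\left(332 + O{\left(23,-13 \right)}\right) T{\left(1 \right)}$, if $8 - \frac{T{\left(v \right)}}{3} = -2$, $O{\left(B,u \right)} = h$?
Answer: $10080$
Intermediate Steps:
$h = 4$ ($h = 4 - \frac{0}{-17} = 4 - 0 \left(- \frac{1}{17}\right) = 4 - 0 = 4 + 0 = 4$)
$O{\left(B,u \right)} = 4$
$T{\left(v \right)} = 30$ ($T{\left(v \right)} = 24 - -6 = 24 + 6 = 30$)
$\left(332 + O{\left(23,-13 \right)}\right) T{\left(1 \right)} = \left(332 + 4\right) 30 = 336 \cdot 30 = 10080$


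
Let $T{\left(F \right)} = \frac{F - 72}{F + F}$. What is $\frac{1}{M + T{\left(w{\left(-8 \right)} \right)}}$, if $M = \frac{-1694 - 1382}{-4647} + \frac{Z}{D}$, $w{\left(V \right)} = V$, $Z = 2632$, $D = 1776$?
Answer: $\frac{343878}{2456635} \approx 0.13998$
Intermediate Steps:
$T{\left(F \right)} = \frac{-72 + F}{2 F}$
$M = \frac{737245}{343878}$ ($M = \frac{-1694 - 1382}{-4647} + \frac{2632}{1776} = \left(-3076\right) \left(- \frac{1}{4647}\right) + 2632 \cdot \frac{1}{1776} = \frac{3076}{4647} + \frac{329}{222} = \frac{737245}{343878} \approx 2.1439$)
$\frac{1}{M + T{\left(w{\left(-8 \right)} \right)}} = \frac{1}{\frac{737245}{343878} + \frac{-72 - 8}{2 \left(-8\right)}} = \frac{1}{\frac{737245}{343878} + \frac{1}{2} \left(- \frac{1}{8}\right) \left(-80\right)} = \frac{1}{\frac{737245}{343878} + 5} = \frac{1}{\frac{2456635}{343878}} = \frac{343878}{2456635}$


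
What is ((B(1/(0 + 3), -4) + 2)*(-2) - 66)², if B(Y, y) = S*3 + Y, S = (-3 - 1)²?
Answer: 250000/9 ≈ 27778.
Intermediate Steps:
S = 16 (S = (-4)² = 16)
B(Y, y) = 48 + Y (B(Y, y) = 16*3 + Y = 48 + Y)
((B(1/(0 + 3), -4) + 2)*(-2) - 66)² = (((48 + 1/(0 + 3)) + 2)*(-2) - 66)² = (((48 + 1/3) + 2)*(-2) - 66)² = (((48 + ⅓) + 2)*(-2) - 66)² = ((145/3 + 2)*(-2) - 66)² = ((151/3)*(-2) - 66)² = (-302/3 - 66)² = (-500/3)² = 250000/9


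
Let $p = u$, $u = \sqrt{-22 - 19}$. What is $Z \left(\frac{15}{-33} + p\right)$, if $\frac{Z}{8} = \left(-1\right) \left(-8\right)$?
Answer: $- \frac{320}{11} + 64 i \sqrt{41} \approx -29.091 + 409.8 i$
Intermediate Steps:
$Z = 64$ ($Z = 8 \left(\left(-1\right) \left(-8\right)\right) = 8 \cdot 8 = 64$)
$u = i \sqrt{41}$ ($u = \sqrt{-41} = i \sqrt{41} \approx 6.4031 i$)
$p = i \sqrt{41} \approx 6.4031 i$
$Z \left(\frac{15}{-33} + p\right) = 64 \left(\frac{15}{-33} + i \sqrt{41}\right) = 64 \left(15 \left(- \frac{1}{33}\right) + i \sqrt{41}\right) = 64 \left(- \frac{5}{11} + i \sqrt{41}\right) = - \frac{320}{11} + 64 i \sqrt{41}$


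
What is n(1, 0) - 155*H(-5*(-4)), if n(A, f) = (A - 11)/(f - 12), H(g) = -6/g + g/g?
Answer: -323/3 ≈ -107.67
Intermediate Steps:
H(g) = 1 - 6/g (H(g) = -6/g + 1 = 1 - 6/g)
n(A, f) = (-11 + A)/(-12 + f)
n(1, 0) - 155*H(-5*(-4)) = (-11 + 1)/(-12 + 0) - 155*(-6 - 5*(-4))/((-5*(-4))) = -10/(-12) - 155*(-6 + 20)/20 = -1/12*(-10) - 31*14/4 = ⅚ - 155*7/10 = ⅚ - 217/2 = -323/3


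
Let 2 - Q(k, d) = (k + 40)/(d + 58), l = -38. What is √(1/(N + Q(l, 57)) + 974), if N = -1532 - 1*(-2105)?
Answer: √473175578199/22041 ≈ 31.209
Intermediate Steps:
Q(k, d) = 2 - (40 + k)/(58 + d) (Q(k, d) = 2 - (k + 40)/(d + 58) = 2 - (40 + k)/(58 + d))
N = 573 (N = -1532 + 2105 = 573)
√(1/(N + Q(l, 57)) + 974) = √(1/(573 + (76 - 1*(-38) + 2*57)/(58 + 57)) + 974) = √(1/(573 + (76 + 38 + 114)/115) + 974) = √(1/(573 + (1/115)*228) + 974) = √(1/(573 + 228/115) + 974) = √(1/(66123/115) + 974) = √(115/66123 + 974) = √(64403917/66123) = √473175578199/22041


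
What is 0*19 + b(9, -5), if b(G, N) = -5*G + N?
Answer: -50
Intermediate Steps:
b(G, N) = N - 5*G
0*19 + b(9, -5) = 0*19 + (-5 - 5*9) = 0 + (-5 - 45) = 0 - 50 = -50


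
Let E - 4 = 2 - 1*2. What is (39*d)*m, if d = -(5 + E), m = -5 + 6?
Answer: -351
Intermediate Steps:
E = 4 (E = 4 + (2 - 1*2) = 4 + (2 - 2) = 4 + 0 = 4)
m = 1
d = -9 (d = -(5 + 4) = -1*9 = -9)
(39*d)*m = (39*(-9))*1 = -351*1 = -351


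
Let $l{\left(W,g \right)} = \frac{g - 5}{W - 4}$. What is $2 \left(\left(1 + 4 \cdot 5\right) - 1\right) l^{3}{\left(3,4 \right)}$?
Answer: $40$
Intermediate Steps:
$l{\left(W,g \right)} = \frac{-5 + g}{-4 + W}$
$2 \left(\left(1 + 4 \cdot 5\right) - 1\right) l^{3}{\left(3,4 \right)} = 2 \left(\left(1 + 4 \cdot 5\right) - 1\right) \left(\frac{-5 + 4}{-4 + 3}\right)^{3} = 2 \left(\left(1 + 20\right) - 1\right) \left(\frac{1}{-1} \left(-1\right)\right)^{3} = 2 \left(21 - 1\right) \left(\left(-1\right) \left(-1\right)\right)^{3} = 2 \cdot 20 \cdot 1^{3} = 40 \cdot 1 = 40$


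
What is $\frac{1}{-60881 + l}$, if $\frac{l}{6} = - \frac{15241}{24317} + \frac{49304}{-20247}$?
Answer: $- \frac{164115433}{9994526696263} \approx -1.6421 \cdot 10^{-5}$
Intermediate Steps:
$l = - \frac{3015019790}{164115433}$ ($l = 6 \left(- \frac{15241}{24317} + \frac{49304}{-20247}\right) = 6 \left(\left(-15241\right) \frac{1}{24317} + 49304 \left(- \frac{1}{20247}\right)\right) = 6 \left(- \frac{15241}{24317} - \frac{49304}{20247}\right) = 6 \left(- \frac{1507509895}{492346299}\right) = - \frac{3015019790}{164115433} \approx -18.371$)
$\frac{1}{-60881 + l} = \frac{1}{-60881 - \frac{3015019790}{164115433}} = \frac{1}{- \frac{9994526696263}{164115433}} = - \frac{164115433}{9994526696263}$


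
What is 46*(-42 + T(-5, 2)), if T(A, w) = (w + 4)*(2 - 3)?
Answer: -2208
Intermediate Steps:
T(A, w) = -4 - w (T(A, w) = (4 + w)*(-1) = -4 - w)
46*(-42 + T(-5, 2)) = 46*(-42 + (-4 - 1*2)) = 46*(-42 + (-4 - 2)) = 46*(-42 - 6) = 46*(-48) = -2208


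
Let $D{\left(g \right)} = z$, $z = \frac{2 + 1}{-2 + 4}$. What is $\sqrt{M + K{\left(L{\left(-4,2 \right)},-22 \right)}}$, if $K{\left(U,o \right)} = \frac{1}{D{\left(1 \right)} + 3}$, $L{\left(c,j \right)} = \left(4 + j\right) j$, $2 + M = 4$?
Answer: $\frac{2 \sqrt{5}}{3} \approx 1.4907$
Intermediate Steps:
$M = 2$ ($M = -2 + 4 = 2$)
$L{\left(c,j \right)} = j \left(4 + j\right)$
$z = \frac{3}{2} \approx 1.5$
$D{\left(g \right)} = \frac{3}{2}$
$K{\left(U,o \right)} = \frac{2}{9}$ ($K{\left(U,o \right)} = \frac{1}{\frac{3}{2} + 3} = \frac{1}{\frac{9}{2}} = \frac{2}{9}$)
$\sqrt{M + K{\left(L{\left(-4,2 \right)},-22 \right)}} = \sqrt{2 + \frac{2}{9}} = \sqrt{\frac{20}{9}} = \frac{2 \sqrt{5}}{3}$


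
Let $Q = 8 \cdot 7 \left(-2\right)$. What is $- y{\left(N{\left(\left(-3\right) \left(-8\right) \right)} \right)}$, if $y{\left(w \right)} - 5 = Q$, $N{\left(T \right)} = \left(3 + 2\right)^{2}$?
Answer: $107$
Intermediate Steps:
$N{\left(T \right)} = 25$ ($N{\left(T \right)} = 5^{2} = 25$)
$Q = -112$ ($Q = 56 \left(-2\right) = -112$)
$y{\left(w \right)} = -107$ ($y{\left(w \right)} = 5 - 112 = -107$)
$- y{\left(N{\left(\left(-3\right) \left(-8\right) \right)} \right)} = \left(-1\right) \left(-107\right) = 107$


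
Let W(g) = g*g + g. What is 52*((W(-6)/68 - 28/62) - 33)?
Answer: -904618/527 ≈ -1716.5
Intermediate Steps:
W(g) = g + g² (W(g) = g² + g = g + g²)
52*((W(-6)/68 - 28/62) - 33) = 52*((-6*(1 - 6)/68 - 28/62) - 33) = 52*((-6*(-5)*(1/68) - 28*1/62) - 33) = 52*((30*(1/68) - 14/31) - 33) = 52*((15/34 - 14/31) - 33) = 52*(-11/1054 - 33) = 52*(-34793/1054) = -904618/527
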